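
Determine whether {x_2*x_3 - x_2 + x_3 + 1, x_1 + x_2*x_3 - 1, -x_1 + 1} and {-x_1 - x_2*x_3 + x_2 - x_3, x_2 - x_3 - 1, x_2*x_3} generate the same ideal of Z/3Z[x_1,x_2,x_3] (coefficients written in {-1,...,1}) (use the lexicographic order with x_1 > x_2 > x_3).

Equality of ideals is decidable: compute both reduced Gröbner bases (unique for the ordering) and check whether they agree.
Buchberger on the first generating set:
f_1 = x_2*x_3 - x_2 + x_3 + 1, LT = x_2*x_3.
f_2 = x_1 + x_2*x_3 - 1, LT = x_1.
f_3 = -x_1 + 1, LT = x_1.

S(f_1,f_2): leading monomials are coprime, so the S-polynomial reduces to 0 (Buchberger's first criterion).
S(f_1,f_3): leading monomials are coprime, so the S-polynomial reduces to 0 (Buchberger's first criterion).
S(f_2,f_3): lcm = x_1. S = x_2*x_3.
  leading term x_2*x_3: subtract (1)·f_1 from x_2*x_3 → x_2 - x_3 - 1
  leading term x_2: no divisor's leading term divides it; move x_2 to the remainder.
  leading term x_3: no divisor's leading term divides it; move -x_3 to the remainder.
  leading term 1: no divisor's leading term divides it; move -1 to the remainder.
  remainder x_2 - x_3 - 1 ≠ 0; add g_4 = x_2 - x_3 - 1 to the basis.

S(f_1,g_4): lcm = x_2*x_3. S = -x_2 + x_3**2 - x_3 + 1.
  leading term x_2: subtract (-1)·g_4 from -x_2 + x_3**2 - x_3 + 1 → x_3**2 + x_3
  leading term x_3**2: no divisor's leading term divides it; move x_3**2 to the remainder.
  leading term x_3: no divisor's leading term divides it; move x_3 to the remainder.
  remainder x_3**2 + x_3 ≠ 0; add g_5 = x_3**2 + x_3 to the basis.

S(f_2,g_4): leading monomials are coprime, so the S-polynomial reduces to 0 (Buchberger's first criterion).
S(f_3,g_4): leading monomials are coprime, so the S-polynomial reduces to 0 (Buchberger's first criterion).
S(f_1,g_5): lcm = x_2*x_3**2. S = x_2*x_3 + x_3**2 + x_3.
  leading term x_2*x_3: subtract (1)·f_1 from x_2*x_3 + x_3**2 + x_3 → x_2 + x_3**2 - 1
  leading term x_2: subtract (1)·g_4 from x_2 + x_3**2 - 1 → x_3**2 + x_3
  leading term x_3**2: subtract (1)·g_5 from x_3**2 + x_3 → 0
  remainder 0.

S(f_2,g_5): leading monomials are coprime, so the S-polynomial reduces to 0 (Buchberger's first criterion).
S(f_3,g_5): leading monomials are coprime, so the S-polynomial reduces to 0 (Buchberger's first criterion).
S(g_4,g_5): leading monomials are coprime, so the S-polynomial reduces to 0 (Buchberger's first criterion).
Every S-polynomial of the final basis reduces to 0, so we have a Gröbner basis.
Inter-reduce: drop elements whose leading term is divisible by another's, tail-reduce, and make monic.
Reduced Gröbner basis: {x_1 - 1, x_2 - x_3 - 1, x_3**2 + x_3}.

Buchberger on the second generating set:
h_1 = -x_1 - x_2*x_3 + x_2 - x_3, LT = x_1.
h_2 = x_2 - x_3 - 1, LT = x_2.
h_3 = x_2*x_3, LT = x_2*x_3.

S(h_1,h_2): leading monomials are coprime, so the S-polynomial reduces to 0 (Buchberger's first criterion).
S(h_1,h_3): leading monomials are coprime, so the S-polynomial reduces to 0 (Buchberger's first criterion).
S(h_2,h_3): lcm = x_2*x_3. S = -x_3**2 - x_3.
  leading term x_3**2: no divisor's leading term divides it; move -x_3**2 to the remainder.
  leading term x_3: no divisor's leading term divides it; move -x_3 to the remainder.
  remainder -x_3**2 - x_3 ≠ 0; add k_4 = -x_3**2 - x_3 to the basis.

S(h_1,k_4): leading monomials are coprime, so the S-polynomial reduces to 0 (Buchberger's first criterion).
S(h_2,k_4): leading monomials are coprime, so the S-polynomial reduces to 0 (Buchberger's first criterion).
S(h_3,k_4): lcm = x_2*x_3**2. S = -x_2*x_3.
  leading term x_2*x_3: subtract (-x_3)·h_2 from -x_2*x_3 → -x_3**2 - x_3
  leading term x_3**2: subtract (1)·k_4 from -x_3**2 - x_3 → 0
  remainder 0.

Every S-polynomial of the final basis reduces to 0, so we have a Gröbner basis.
Inter-reduce: drop elements whose leading term is divisible by another's, tail-reduce, and make monic.
Reduced Gröbner basis: {x_1 - 1, x_2 - x_3 - 1, x_3**2 + x_3}.

Same reduced basis, so the two generating sets span the same ideal.

Yes, the ideals are equal.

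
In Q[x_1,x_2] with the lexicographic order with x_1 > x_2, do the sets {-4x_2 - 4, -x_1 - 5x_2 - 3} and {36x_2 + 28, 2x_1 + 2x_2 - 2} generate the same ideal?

For a fixed monomial order, each ideal has a unique reduced Gröbner basis; comparing bases decides equality.
Buchberger on the first generating set:
f_1 = -4x_2 - 4, LT = x_2.
f_2 = -x_1 - 5x_2 - 3, LT = x_1.

The S-polynomials (S(f_1,f_2)) all reduce to 0 modulo the current basis, so we have a Gröbner basis.
Inter-reduce: drop elements whose leading term is divisible by another's, tail-reduce, and make monic.
Reduced Gröbner basis: {x_1 - 2, x_2 + 1}.

Buchberger on the second generating set:
h_1 = 36x_2 + 28, LT = x_2.
h_2 = 2x_1 + 2x_2 - 2, LT = x_1.

The S-polynomials (S(h_1,h_2)) all reduce to 0 modulo the current basis, so we have a Gröbner basis.
Inter-reduce: drop elements whose leading term is divisible by another's, tail-reduce, and make monic.
Reduced Gröbner basis: {x_1 - \tfrac{16}{9}, x_2 + \tfrac{7}{9}}.

The bases are distinct; the ideals are different.

No, the ideals differ.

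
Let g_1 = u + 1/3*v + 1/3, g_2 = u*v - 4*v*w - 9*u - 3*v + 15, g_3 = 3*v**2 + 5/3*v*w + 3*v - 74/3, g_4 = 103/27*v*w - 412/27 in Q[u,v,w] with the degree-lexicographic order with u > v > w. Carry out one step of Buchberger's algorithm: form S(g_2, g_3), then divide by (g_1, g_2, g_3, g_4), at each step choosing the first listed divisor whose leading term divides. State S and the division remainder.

lcm(LM(g_2), LM(g_3)) = u*v**2.
S = (lcm/LT(g_2))·g_2 − (lcm/LT(g_3))·g_3 = -5/9*u*v*w - 4*v**2*w - 10*u*v - 3*v**2 + 74/9*u + 15*v.
Reduce S modulo (g_1, g_2, g_3, g_4) in that order:
  leading term u*v*w: subtract (-5/9*v*w)·g_1 from -5/9*u*v*w - 4*v**2*w - 10*u*v - 3*v**2 + 74/9*u + 15*v → -103/27*v**2*w - 10*u*v - 3*v**2 + 5/27*v*w + 74/9*u + 15*v
  leading term v**2*w: subtract (-103/81*w)·g_3 from -103/27*v**2*w - 10*u*v - 3*v**2 + 5/27*v*w + 74/9*u + 15*v → 515/243*v*w**2 - 10*u*v - 3*v**2 + 4*v*w + 74/9*u + 15*v - 7622/243*w
  leading term v*w**2: subtract (5/9*w)·g_4 from 515/243*v*w**2 - 10*u*v - 3*v**2 + 4*v*w + 74/9*u + 15*v - 7622/243*w → -10*u*v - 3*v**2 + 4*v*w + 74/9*u + 15*v - 206/9*w
  leading term u*v: subtract (-10*v)·g_1 from -10*u*v - 3*v**2 + 4*v*w + 74/9*u + 15*v - 206/9*w → 1/3*v**2 + 4*v*w + 74/9*u + 55/3*v - 206/9*w
  leading term v**2: subtract (1/9)·g_3 from 1/3*v**2 + 4*v*w + 74/9*u + 55/3*v - 206/9*w → 103/27*v*w + 74/9*u + 18*v - 206/9*w + 74/27
  leading term v*w: subtract (1)·g_4 from 103/27*v*w + 74/9*u + 18*v - 206/9*w + 74/27 → 74/9*u + 18*v - 206/9*w + 18
  leading term u: subtract (74/9)·g_1 from 74/9*u + 18*v - 206/9*w + 18 → 412/27*v - 206/9*w + 412/27
  leading term v: no divisor's leading term divides it; move 412/27*v to the remainder.
  leading term w: no divisor's leading term divides it; move -206/9*w to the remainder.
  leading term 1: no divisor's leading term divides it; move 412/27 to the remainder.
The remainder 412/27*v - 206/9*w + 412/27 is nonzero, so it would be added as the next basis element.
This is the inner loop of Buchberger's algorithm — each nonzero remainder becomes a new basis element.

S(g_2, g_3) = -5/9*u*v*w - 4*v**2*w - 10*u*v - 3*v**2 + 74/9*u + 15*v; remainder on division = 412/27*v - 206/9*w + 412/27.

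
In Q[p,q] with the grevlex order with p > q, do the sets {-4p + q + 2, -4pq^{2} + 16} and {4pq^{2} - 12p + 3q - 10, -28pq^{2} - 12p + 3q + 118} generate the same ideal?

Since reduced Gröbner bases are canonical representatives of ideals under a given ordering, it suffices to compute and compare them.
Buchberger on the first generating set:
f_1 = -4p + q + 2, LT = p.
f_2 = -4pq^{2} + 16, LT = pq^{2}.

S(f_1,f_2): lcm = pq^{2}. S = -\tfrac{1}{4}q^{3} - \tfrac{1}{2}q^{2} + 4.
  leading term q^{3}: no divisor's leading term divides it; move -\tfrac{1}{4}q^{3} to the remainder.
  leading term q^{2}: no divisor's leading term divides it; move -\tfrac{1}{2}q^{2} to the remainder.
  leading term 1: no divisor's leading term divides it; move 4 to the remainder.
  remainder -\tfrac{1}{4}q^{3} - \tfrac{1}{2}q^{2} + 4 ≠ 0; add g_3 = -\tfrac{1}{4}q^{3} - \tfrac{1}{2}q^{2} + 4 to the basis.

The other S-polynomials (S(f_1,g_3), S(f_2,g_3)) all reduce to 0 modulo the current basis, so we have a Gröbner basis.
Inter-reduce: drop elements whose leading term is divisible by another's, tail-reduce, and make monic.
Reduced Gröbner basis: {q^{3} + 2q^{2} - 16, p - \tfrac{1}{4}q - \tfrac{1}{2}}.

Buchberger on the second generating set:
h_1 = 4pq^{2} - 12p + 3q - 10, LT = pq^{2}.
h_2 = -28pq^{2} - 12p + 3q + 118, LT = pq^{2}.

S(h_1,h_2): lcm = pq^{2}. S = -\tfrac{24}{7}p + \tfrac{6}{7}q + \tfrac{12}{7}.
  leading term p: no divisor's leading term divides it; move -\tfrac{24}{7}p to the remainder.
  leading term q: no divisor's leading term divides it; move \tfrac{6}{7}q to the remainder.
  leading term 1: no divisor's leading term divides it; move \tfrac{12}{7} to the remainder.
  remainder -\tfrac{24}{7}p + \tfrac{6}{7}q + \tfrac{12}{7} ≠ 0; add k_3 = -\tfrac{24}{7}p + \tfrac{6}{7}q + \tfrac{12}{7} to the basis.

S(h_1,k_3): lcm = pq^{2}. S = \tfrac{1}{4}q^{3} + \tfrac{1}{2}q^{2} - 3p + \tfrac{3}{4}q - \tfrac{5}{2}.
  leading term q^{3}: no divisor's leading term divides it; move \tfrac{1}{4}q^{3} to the remainder.
  leading term q^{2}: no divisor's leading term divides it; move \tfrac{1}{2}q^{2} to the remainder.
  leading term p: subtract (\tfrac{7}{8})·k_3 from -3p + \tfrac{3}{4}q - \tfrac{5}{2} → -4
  leading term 1: no divisor's leading term divides it; move -4 to the remainder.
  remainder \tfrac{1}{4}q^{3} + \tfrac{1}{2}q^{2} - 4 ≠ 0; add k_4 = \tfrac{1}{4}q^{3} + \tfrac{1}{2}q^{2} - 4 to the basis.

The other S-polynomials (S(h_2,k_3), S(h_1,k_4), S(h_2,k_4), S(k_3,k_4)) all reduce to 0 modulo the current basis, so we have a Gröbner basis.
Inter-reduce: drop elements whose leading term is divisible by another's, tail-reduce, and make monic.
Reduced Gröbner basis: {q^{3} + 2q^{2} - 16, p - \tfrac{1}{4}q - \tfrac{1}{2}}.

Same reduced basis, so the two generating sets span the same ideal.
The same test decides containment: I ⊆ J iff every generator of I reduces to 0 modulo a Gröbner basis of J.

Yes, the ideals are equal.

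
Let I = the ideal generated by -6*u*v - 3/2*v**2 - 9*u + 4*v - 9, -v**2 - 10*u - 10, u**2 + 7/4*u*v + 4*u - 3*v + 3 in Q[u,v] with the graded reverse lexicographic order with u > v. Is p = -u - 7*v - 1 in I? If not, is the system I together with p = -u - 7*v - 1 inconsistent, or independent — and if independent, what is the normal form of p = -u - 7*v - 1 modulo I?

-u - 7*v - 1 lies in I (it reduces to 0).

First compute the reduced Gröbner basis of I by Buchberger's algorithm.
f_1 = -6*u*v - 3/2*v**2 - 9*u + 4*v - 9, LT = u*v.
f_2 = -v**2 - 10*u - 10, LT = v**2.
f_3 = u**2 + 7/4*u*v + 4*u - 3*v + 3, LT = u**2.

S(f_1,f_2): lcm = u*v**2. S = 1/4*v**3 - 10*u**2 + 3/2*u*v - 2/3*v**2 - 10*u + 3/2*v.
  leading term v**3: subtract (-1/4*v)·f_2 from 1/4*v**3 - 10*u**2 + 3/2*u*v - 2/3*v**2 - 10*u + 3/2*v → -10*u**2 - u*v - 2/3*v**2 - 10*u - v
  leading term u**2: subtract (-10)·f_3 from -10*u**2 - u*v - 2/3*v**2 - 10*u - v → 33/2*u*v - 2/3*v**2 + 30*u - 31*v + 30
  leading term u*v: subtract (-11/4)·f_1 from 33/2*u*v - 2/3*v**2 + 30*u - 31*v + 30 → -115/24*v**2 + 21/4*u - 20*v + 21/4
  leading term v**2: subtract (115/24)·f_2 from -115/24*v**2 + 21/4*u - 20*v + 21/4 → 319/6*u - 20*v + 319/6
  leading term u: no divisor's leading term divides it; move 319/6*u to the remainder.
  leading term v: no divisor's leading term divides it; move -20*v to the remainder.
  leading term 1: no divisor's leading term divides it; move 319/6 to the remainder.
  remainder 319/6*u - 20*v + 319/6 ≠ 0; add h_4 = 319/6*u - 20*v + 319/6 to the basis.

S(f_1,f_3): lcm = u**2*v. S = -3/2*u*v**2 + 3/2*u**2 - 14/3*u*v + 3*v**2 + 3/2*u - 3*v.
  leading term u*v**2: subtract (1/4*v)·f_1 from -3/2*u*v**2 + 3/2*u**2 - 14/3*u*v + 3*v**2 + 3/2*u - 3*v → 3/8*v**3 + 3/2*u**2 - 29/12*u*v + 2*v**2 + 3/2*u - 3/4*v
  leading term v**3: subtract (-3/8*v)·f_2 from 3/8*v**3 + 3/2*u**2 - 29/12*u*v + 2*v**2 + 3/2*u - 3/4*v → 3/2*u**2 - 37/6*u*v + 2*v**2 + 3/2*u - 9/2*v
  leading term u**2: subtract (3/2)·f_3 from 3/2*u**2 - 37/6*u*v + 2*v**2 + 3/2*u - 9/2*v → -211/24*u*v + 2*v**2 - 9/2*u - 9/2
  leading term u*v: subtract (211/144)·f_1 from -211/24*u*v + 2*v**2 - 9/2*u - 9/2 → 403/96*v**2 + 139/16*u - 211/36*v + 139/16
  leading term v**2: subtract (-403/96)·f_2 from 403/96*v**2 + 139/16*u - 211/36*v + 139/16 → -799/24*u - 211/36*v - 799/24
  leading term u: subtract (-799/1276)·h_4 from -799/24*u - 211/36*v - 799/24 → -211129/11484*v
  leading term v: no divisor's leading term divides it; move -211129/11484*v to the remainder.
  remainder -211129/11484*v ≠ 0; add h_5 = -211129/11484*v to the basis.

S(f_2,f_3): leading monomials are coprime, so the S-polynomial reduces to 0 (Buchberger's first criterion).
S(f_1,h_4): lcm = u*v. S = 799/1276*v**2 + 3/2*u - 5/3*v + 3/2.
  leading term v**2: subtract (-799/1276)·f_2 from 799/1276*v**2 + 3/2*u - 5/3*v + 3/2 → -1519/319*u - 5/3*v - 1519/319
  leading term u: subtract (-9114/101761)·h_4 from -1519/319*u - 5/3*v - 1519/319 → -1055645/305283*v
  leading term v: subtract (60/319)·h_5 from -1055645/305283*v → 0
  remainder 0.

S(f_2,h_4): leading monomials are coprime, so the S-polynomial reduces to 0 (Buchberger's first criterion).
S(f_3,h_4): lcm = u**2. S = 2713/1276*u*v + 3*u - 3*v + 3.
  leading term u*v: subtract (-2713/7656)·f_1 from 2713/1276*u*v + 3*u - 3*v + 3 → -2713/5104*v**2 - 483/2552*u - 3029/1914*v - 483/2552
  leading term v**2: subtract (2713/5104)·f_2 from -2713/5104*v**2 - 483/2552*u - 3029/1914*v - 483/2552 → 6541/1276*u - 3029/1914*v + 6541/1276
  leading term u: subtract (19623/203522)·h_4 from 6541/1276*u - 3029/1914*v + 6541/1276 → 211129/610566*v
  leading term v: subtract (-6/319)·h_5 from 211129/610566*v → 0
  remainder 0.

S(f_1,h_5): lcm = u*v. S = 1/4*v**2 + 3/2*u - 2/3*v + 3/2.
  leading term v**2: subtract (-1/4)·f_2 from 1/4*v**2 + 3/2*u - 2/3*v + 3/2 → -u - 2/3*v - 1
  leading term u: subtract (-6/319)·h_4 from -u - 2/3*v - 1 → -998/957*v
  leading term v: subtract (11976/211129)·h_5 from -998/957*v → 0
  remainder 0.

S(f_2,h_5): lcm = v**2. S = 10*u + 10.
  leading term u: subtract (60/319)·h_4 from 10*u + 10 → 1200/319*v
  leading term v: subtract (-43200/211129)·h_5 from 1200/319*v → 0
  remainder 0.

S(f_3,h_5): leading monomials are coprime, so the S-polynomial reduces to 0 (Buchberger's first criterion).
S(h_4,h_5): leading monomials are coprime, so the S-polynomial reduces to 0 (Buchberger's first criterion).
Every S-polynomial of the final basis reduces to 0, so we have a Gröbner basis.
Inter-reduce: drop elements whose leading term is divisible by another's, tail-reduce, and make monic.
Reduced Gröbner basis: {u + 1, v}.
Label its elements g_1 = u + 1, g_2 = v.

Reduce p = -u - 7*v - 1 modulo G:
  leading term u: subtract (-1)·g_1 from -u - 7*v - 1 → -7*v
  leading term v: subtract (-7)·g_2 from -7*v → 0
  normal form = 0.
Since the normal form is 0, p ∈ I.

Ideal membership is decidable via reduction modulo a Gröbner basis.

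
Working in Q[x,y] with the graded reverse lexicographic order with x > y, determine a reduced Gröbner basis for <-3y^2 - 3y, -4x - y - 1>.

G = {y^2 + y, x + 1/4y + 1/4}

The reduced Gröbner basis is the canonical form of the ideal for this ordering.

f_1 = -3y^2 - 3y, LT = y^2.
f_2 = -4x - y - 1, LT = x.

The S-polynomials (S(f_1,f_2)) all reduce to 0 modulo the current basis, so we have a Gröbner basis.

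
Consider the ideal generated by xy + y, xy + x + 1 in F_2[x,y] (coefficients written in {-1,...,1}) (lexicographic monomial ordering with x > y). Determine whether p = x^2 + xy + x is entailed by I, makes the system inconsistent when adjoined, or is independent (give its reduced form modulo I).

x^2 + xy + x lies in I (it reduces to 0).

First compute the reduced Gröbner basis of I by Buchberger's algorithm.
f_1 = xy + y, LT = xy.
f_2 = xy + x + 1, LT = xy.

S(f_1,f_2): lcm = xy. S = x + y + 1.
  reduce S modulo (f_1, f_2):
  remainder x + y + 1 ≠ 0; add h_3 = x + y + 1 to the basis.

S(f_1,h_3): lcm = xy. S = y^2.
  reduce S modulo (f_1, f_2, h_3):
  remainder y^2 ≠ 0; add h_4 = y^2 to the basis.

The other S-polynomials (S(f_2,h_3), S(f_1,h_4), S(f_2,h_4), S(h_3,h_4)) all reduce to 0 modulo the current basis, so we have a Gröbner basis.
Inter-reduce: drop elements whose leading term is divisible by another's, tail-reduce, and make monic.
Reduced Gröbner basis: {x + y + 1, y^2}.
Label its elements g_1 = x + y + 1, g_2 = y^2.

Reduce p = x^2 + xy + x modulo G:
  leading term x^2: subtract (x)·g_1 from x^2 + xy + x → 0
  normal form = 0.
Since the normal form is 0, p ∈ I.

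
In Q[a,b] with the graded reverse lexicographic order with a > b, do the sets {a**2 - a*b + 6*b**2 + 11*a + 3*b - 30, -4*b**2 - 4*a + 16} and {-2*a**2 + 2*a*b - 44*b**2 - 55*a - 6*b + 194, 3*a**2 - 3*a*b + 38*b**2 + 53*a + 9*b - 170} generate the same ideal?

No, the ideals differ.

Since reduced Gröbner bases are canonical representatives of ideals under a given ordering, it suffices to compute and compare them.
Buchberger on the first generating set:
f_1 = a**2 - a*b + 6*b**2 + 11*a + 3*b - 30, LT = a**2.
f_2 = -4*b**2 - 4*a + 16, LT = b**2.

The S-polynomials (S(f_1,f_2)) all reduce to 0 modulo the current basis, so we have a Gröbner basis.
Inter-reduce: drop elements whose leading term is divisible by another's, tail-reduce, and make monic.
Reduced Gröbner basis: {a**2 - a*b + 5*a + 3*b - 6, b**2 + a - 4}.

Buchberger on the second generating set:
h_1 = -2*a**2 + 2*a*b - 44*b**2 - 55*a - 6*b + 194, LT = a**2.
h_2 = 3*a**2 - 3*a*b + 38*b**2 + 53*a + 9*b - 170, LT = a**2.

S(h_1,h_2): lcm = a**2. S = 28/3*b**2 + 59/6*a - 121/3.
  leading term b**2: no divisor's leading term divides it; move 28/3*b**2 to the remainder.
  leading term a: no divisor's leading term divides it; move 59/6*a to the remainder.
  leading term 1: no divisor's leading term divides it; move -121/3 to the remainder.
  remainder 28/3*b**2 + 59/6*a - 121/3 ≠ 0; add k_3 = 28/3*b**2 + 59/6*a - 121/3 to the basis.

The other S-polynomials (S(h_1,k_3), S(h_2,k_3)) all reduce to 0 modulo the current basis, so we have a Gröbner basis.
Inter-reduce: drop elements whose leading term is divisible by another's, tail-reduce, and make monic.
Reduced Gröbner basis: {a**2 - a*b + 121/28*a + 3*b - 27/14, b**2 + 59/56*a - 121/28}.

These differ, so the ideals are not equal.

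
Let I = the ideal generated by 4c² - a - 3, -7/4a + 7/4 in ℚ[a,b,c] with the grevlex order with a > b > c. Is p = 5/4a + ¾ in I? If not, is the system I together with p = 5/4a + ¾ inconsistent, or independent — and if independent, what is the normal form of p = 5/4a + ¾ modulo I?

First compute the reduced Gröbner basis of I by Buchberger's algorithm.
f_1 = 4c² - a - 3, LT = c².
f_2 = -7/4a + 7/4, LT = a.

The S-polynomials (S(f_1,f_2)) all reduce to 0 modulo the current basis, so we have a Gröbner basis.
Inter-reduce: drop elements whose leading term is divisible by another's, tail-reduce, and make monic.
Reduced Gröbner basis: {c² - 1, a - 1}.
Label its elements g_1 = c² - 1, g_2 = a - 1.

Reduce p = 5/4a + ¾ modulo G:
  leading term a: subtract (5/4)·g_2 from 5/4a + ¾ → 2
  leading term 1: no divisor's leading term divides it; move 2 to the remainder.
  normal form = 2.
The normal form is nonzero, so p ∉ I. Since p minus its normal form lies in I, I + (p) = I + (r) where r = 2; decide whether this ideal is the whole ring.
Here r = 2 is a nonzero constant, hence a unit: 1 ∈ I + (p), the Gröbner basis of I + (p) is {1}, and the enlarged system has no common solution — adjoining p is inconsistent.

The remainder on division by a Gröbner basis is unique — it is the normal form.

Adjoining 5/4a + ¾ makes the ideal the whole ring: the system is inconsistent.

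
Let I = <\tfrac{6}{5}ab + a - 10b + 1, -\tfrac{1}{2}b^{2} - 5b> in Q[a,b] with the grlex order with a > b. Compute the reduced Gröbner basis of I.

f_1 = \tfrac{6}{5}ab + a - 10b + 1, LT = ab.
f_2 = -\tfrac{1}{2}b^{2} - 5b, LT = b^{2}.

S(f_1,f_2): lcm = ab^{2}. S = -\tfrac{55}{6}ab - \tfrac{25}{3}b^{2} + \tfrac{5}{6}b.
  leading term ab: subtract (-\tfrac{275}{36})·f_1 from -\tfrac{55}{6}ab - \tfrac{25}{3}b^{2} + \tfrac{5}{6}b → -\tfrac{25}{3}b^{2} + \tfrac{275}{36}a - \tfrac{680}{9}b + \tfrac{275}{36}
  leading term b^{2}: subtract (\tfrac{50}{3})·f_2 from -\tfrac{25}{3}b^{2} + \tfrac{275}{36}a - \tfrac{680}{9}b + \tfrac{275}{36} → \tfrac{275}{36}a + \tfrac{70}{9}b + \tfrac{275}{36}
  leading term a: no divisor's leading term divides it; move \tfrac{275}{36}a to the remainder.
  leading term b: no divisor's leading term divides it; move \tfrac{70}{9}b to the remainder.
  leading term 1: no divisor's leading term divides it; move \tfrac{275}{36} to the remainder.
  remainder \tfrac{275}{36}a + \tfrac{70}{9}b + \tfrac{275}{36} ≠ 0; add g_3 = \tfrac{275}{36}a + \tfrac{70}{9}b + \tfrac{275}{36} to the basis.

The other S-polynomials (S(f_1,g_3), S(f_2,g_3)) all reduce to 0 modulo the current basis, so we have a Gröbner basis.
Inter-reduce: drop elements whose leading term is divisible by another's, tail-reduce, and make monic.

G = {b^{2} + 10b, a + \tfrac{56}{55}b + 1}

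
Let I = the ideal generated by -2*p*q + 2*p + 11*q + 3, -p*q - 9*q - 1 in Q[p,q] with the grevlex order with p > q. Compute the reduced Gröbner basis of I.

This is the nonlinear analogue of row-reducing a linear system.

f_1 = -2*p*q + 2*p + 11*q + 3, LT = p*q.
f_2 = -p*q - 9*q - 1, LT = p*q.

S(f_1,f_2): lcm = p*q. S = -p - 29/2*q - 5/2.
  reduce S modulo (f_1, f_2):
  remainder -p - 29/2*q - 5/2 ≠ 0; add g_3 = -p - 29/2*q - 5/2 to the basis.

S(f_1,g_3): lcm = p*q. S = -29/2*q**2 - p - 8*q - 3/2.
  reduce S modulo (f_1, f_2, g_3):
  remainder -29/2*q**2 + 13/2*q + 1 ≠ 0; add g_4 = -29/2*q**2 + 13/2*q + 1 to the basis.

The other S-polynomials (S(f_2,g_3), S(f_1,g_4), S(f_2,g_4), S(g_3,g_4)) all reduce to 0 modulo the current basis, so we have a Gröbner basis.
Inter-reduce: drop elements whose leading term is divisible by another's, tail-reduce, and make monic.

G = {q**2 - 13/29*q - 2/29, p + 29/2*q + 5/2}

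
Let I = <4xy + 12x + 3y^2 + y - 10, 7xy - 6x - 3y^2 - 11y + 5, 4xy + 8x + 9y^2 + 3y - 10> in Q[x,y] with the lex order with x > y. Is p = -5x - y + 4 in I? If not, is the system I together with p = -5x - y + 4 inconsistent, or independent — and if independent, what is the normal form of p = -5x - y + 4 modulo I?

First compute the reduced Gröbner basis of I by Buchberger's algorithm.
f_1 = 4xy + 12x + 3y^2 + y - 10, LT = xy.
f_2 = 7xy - 6x - 3y^2 - 11y + 5, LT = xy.
f_3 = 4xy + 8x + 9y^2 + 3y - 10, LT = xy.

S(f_1,f_2): lcm = xy. S = 27/7x + 33/28y^2 + 51/28y - 45/14.
  reduce S modulo (f_1, f_2, f_3):
  remainder 27/7x + 33/28y^2 + 51/28y - 45/14 ≠ 0; add h_4 = 27/7x + 33/28y^2 + 51/28y - 45/14 to the basis.

S(f_1,f_3): lcm = xy. S = x - 3/2y^2 - 1/2y.
  reduce S modulo (f_1, f_2, f_3, h_4):
  remainder -65/36y^2 - 35/36y + 5/6 ≠ 0; add h_5 = -65/36y^2 - 35/36y + 5/6 to the basis.

S(f_1,h_4): lcm = xy. S = 3x - 11/36y^3 + 5/18y^2 + 13/12y - 5/2.
  reduce S modulo (f_1, f_2, f_3, h_4, h_5):
  remainder -37/169y - 37/169 ≠ 0; add h_6 = -37/169y - 37/169 to the basis.

The other S-polynomials (S(f_2,f_3), S(f_2,h_4), S(f_3,h_4), S(f_1,h_5), S(f_2,h_5), S(f_3,h_5), S(h_4,h_5), S(f_1,h_6), S(f_2,h_6), S(f_3,h_6), S(h_4,h_6), S(h_5,h_6)) all reduce to 0 modulo the current basis, so we have a Gröbner basis.
Inter-reduce: drop elements whose leading term is divisible by another's, tail-reduce, and make monic.
Reduced Gröbner basis: {x - 1, y + 1}.
Label its elements g_1 = x - 1, g_2 = y + 1.

Reduce p = -5x - y + 4 modulo G:
  leading term x: subtract (-5)·g_1 from -5x - y + 4 → -y - 1
  leading term y: subtract (-1)·g_2 from -y - 1 → 0
  normal form = 0.
Since the normal form is 0, p ∈ I.

The remainder on division by a Gröbner basis is unique — it is the normal form.

-5x - y + 4 lies in I (it reduces to 0).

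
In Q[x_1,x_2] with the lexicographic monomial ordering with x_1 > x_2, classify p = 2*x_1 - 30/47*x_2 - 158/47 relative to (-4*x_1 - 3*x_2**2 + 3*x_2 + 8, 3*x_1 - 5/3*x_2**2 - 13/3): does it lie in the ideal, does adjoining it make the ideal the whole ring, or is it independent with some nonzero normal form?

First compute the reduced Gröbner basis of I by Buchberger's algorithm.
f_1 = -4*x_1 - 3*x_2**2 + 3*x_2 + 8, LT = x_1.
f_2 = 3*x_1 - 5/3*x_2**2 - 13/3, LT = x_1.

S(f_1,f_2): lcm = x_1. S = 47/36*x_2**2 - 3/4*x_2 - 5/9.
  leading term x_2**2: no divisor's leading term divides it; move 47/36*x_2**2 to the remainder.
  leading term x_2: no divisor's leading term divides it; move -3/4*x_2 to the remainder.
  leading term 1: no divisor's leading term divides it; move -5/9 to the remainder.
  remainder 47/36*x_2**2 - 3/4*x_2 - 5/9 ≠ 0; add h_3 = 47/36*x_2**2 - 3/4*x_2 - 5/9 to the basis.

The other S-polynomials (S(f_1,h_3), S(f_2,h_3)) all reduce to 0 modulo the current basis, so we have a Gröbner basis.
Inter-reduce: drop elements whose leading term is divisible by another's, tail-reduce, and make monic.
Reduced Gröbner basis: {x_1 - 15/47*x_2 - 79/47, x_2**2 - 27/47*x_2 - 20/47}.
Label its elements g_1 = x_1 - 15/47*x_2 - 79/47, g_2 = x_2**2 - 27/47*x_2 - 20/47.

Reduce p = 2*x_1 - 30/47*x_2 - 158/47 modulo G:
  leading term x_1: subtract (2)·g_1 from 2*x_1 - 30/47*x_2 - 158/47 → 0
  normal form = 0.
Since the normal form is 0, p ∈ I.

2*x_1 - 30/47*x_2 - 158/47 lies in I (it reduces to 0).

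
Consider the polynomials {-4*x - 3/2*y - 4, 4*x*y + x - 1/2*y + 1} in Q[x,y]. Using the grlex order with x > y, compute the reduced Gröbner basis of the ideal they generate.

G = {y**2 + 13/4*y, x + 3/8*y + 1}

f_1 = -4*x - 3/2*y - 4, LT = x.
f_2 = 4*x*y + x - 1/2*y + 1, LT = x*y.

S(f_1,f_2): lcm = x*y. S = 3/8*y**2 - 1/4*x + 9/8*y - 1/4.
  leading term y**2: no divisor's leading term divides it; move 3/8*y**2 to the remainder.
  leading term x: subtract (1/16)·f_1 from -1/4*x + 9/8*y - 1/4 → 39/32*y
  leading term y: no divisor's leading term divides it; move 39/32*y to the remainder.
  remainder 3/8*y**2 + 39/32*y ≠ 0; add g_3 = 3/8*y**2 + 39/32*y to the basis.

S(f_1,g_3): leading monomials are coprime, so the S-polynomial reduces to 0 (Buchberger's first criterion).
S(f_2,g_3): lcm = x*y**2. S = -3*x*y - 1/8*y**2 + 1/4*y.
  leading term x*y: subtract (3/4*y)·f_1 from -3*x*y - 1/8*y**2 + 1/4*y → y**2 + 13/4*y
  leading term y**2: subtract (8/3)·g_3 from y**2 + 13/4*y → 0
  remainder 0.

Every S-polynomial of the final basis reduces to 0, so we have a Gröbner basis.
Inter-reduce: drop elements whose leading term is divisible by another's, tail-reduce, and make monic.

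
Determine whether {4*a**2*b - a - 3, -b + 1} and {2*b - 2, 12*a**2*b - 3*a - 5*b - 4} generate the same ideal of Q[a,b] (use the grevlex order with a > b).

Yes, the ideals are equal.

Two ideals are equal iff their reduced Gröbner bases coincide (the reduced basis is unique for a fixed ordering).
Buchberger on the first generating set:
f_1 = 4*a**2*b - a - 3, LT = a**2*b.
f_2 = -b + 1, LT = b.

S(f_1,f_2): lcm = a**2*b. S = a**2 - 1/4*a - 3/4.
  leading term a**2: no divisor's leading term divides it; move a**2 to the remainder.
  leading term a: no divisor's leading term divides it; move -1/4*a to the remainder.
  leading term 1: no divisor's leading term divides it; move -3/4 to the remainder.
  remainder a**2 - 1/4*a - 3/4 ≠ 0; add g_3 = a**2 - 1/4*a - 3/4 to the basis.

The other S-polynomials (S(f_1,g_3), S(f_2,g_3)) all reduce to 0 modulo the current basis, so we have a Gröbner basis.
Inter-reduce: drop elements whose leading term is divisible by another's, tail-reduce, and make monic.
Reduced Gröbner basis: {a**2 - 1/4*a - 3/4, b - 1}.

Buchberger on the second generating set:
h_1 = 2*b - 2, LT = b.
h_2 = 12*a**2*b - 3*a - 5*b - 4, LT = a**2*b.

S(h_1,h_2): lcm = a**2*b. S = -a**2 + 1/4*a + 5/12*b + 1/3.
  leading term a**2: no divisor's leading term divides it; move -a**2 to the remainder.
  leading term a: no divisor's leading term divides it; move 1/4*a to the remainder.
  leading term b: subtract (5/24)·h_1 from 5/12*b + 1/3 → 3/4
  leading term 1: no divisor's leading term divides it; move 3/4 to the remainder.
  remainder -a**2 + 1/4*a + 3/4 ≠ 0; add k_3 = -a**2 + 1/4*a + 3/4 to the basis.

The other S-polynomials (S(h_1,k_3), S(h_2,k_3)) all reduce to 0 modulo the current basis, so we have a Gröbner basis.
Inter-reduce: drop elements whose leading term is divisible by another's, tail-reduce, and make monic.
Reduced Gröbner basis: {a**2 - 1/4*a - 3/4, b - 1}.

Same reduced basis, so the two generating sets span the same ideal.
The same test decides containment: I ⊆ J iff every generator of I reduces to 0 modulo a Gröbner basis of J.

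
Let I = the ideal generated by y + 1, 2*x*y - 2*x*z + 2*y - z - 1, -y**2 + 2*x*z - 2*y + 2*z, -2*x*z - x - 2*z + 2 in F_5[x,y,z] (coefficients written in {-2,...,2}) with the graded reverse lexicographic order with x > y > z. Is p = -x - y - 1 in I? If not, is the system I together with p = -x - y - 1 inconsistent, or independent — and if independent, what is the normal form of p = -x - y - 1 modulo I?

First compute the reduced Gröbner basis of I by Buchberger's algorithm.
f_1 = y + 1, LT = y.
f_2 = 2*x*y - 2*x*z + 2*y - z - 1, LT = x*y.
f_3 = -y**2 + 2*x*z - 2*y + 2*z, LT = y**2.
f_4 = -2*x*z - x - 2*z + 2, LT = x*z.

S(f_1,f_2): lcm = x*y. S = x*z + x - y - 2*z - 2.
  reduce S modulo (f_1, f_2, f_3, f_4):
  remainder -2*x + 2*z ≠ 0; add h_5 = -2*x + 2*z to the basis.

S(f_1,f_3): lcm = y**2. S = 2*x*z - y + 2*z.
  reduce S modulo (f_1, f_2, f_3, f_4, h_5):
  remainder -z - 2 ≠ 0; add h_6 = -z - 2 to the basis.

The other S-polynomials (S(f_1,f_4), S(f_2,f_3), S(f_2,f_4), S(f_3,f_4), S(f_1,h_5), S(f_2,h_5), S(f_3,h_5), S(f_4,h_5), S(f_1,h_6), S(f_2,h_6), S(f_3,h_6), S(f_4,h_6), S(h_5,h_6)) all reduce to 0 modulo the current basis, so we have a Gröbner basis.
Inter-reduce: drop elements whose leading term is divisible by another's, tail-reduce, and make monic.
Reduced Gröbner basis: {x + 2, y + 1, z + 2}.
Label its elements g_1 = x + 2, g_2 = y + 1, g_3 = z + 2.

Reduce p = -x - y - 1 modulo G:
  leading term x: subtract (-1)·g_1 from -x - y - 1 → -y + 1
  leading term y: subtract (-1)·g_2 from -y + 1 → 2
  leading term 1: no divisor's leading term divides it; move 2 to the remainder.
  normal form = 2.
The normal form is nonzero, so p ∉ I. Since p minus its normal form lies in I, I + (p) = I + (r) where r = 2; decide whether this ideal is the whole ring.
Here r = 2 is a nonzero constant, hence a unit: 1 ∈ I + (p), the Gröbner basis of I + (p) is {1}, and the enlarged system has no common solution — adjoining p is inconsistent.

Adjoining -x - y - 1 makes the ideal the whole ring: the system is inconsistent.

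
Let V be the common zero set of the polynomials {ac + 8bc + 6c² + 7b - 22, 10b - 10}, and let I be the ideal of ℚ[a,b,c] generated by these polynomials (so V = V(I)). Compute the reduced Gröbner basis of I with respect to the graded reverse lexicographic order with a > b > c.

f_1 = ac + 8bc + 6c² + 7b - 22, LT = ac.
f_2 = 10b - 10, LT = b.

The S-polynomials (S(f_1,f_2)) all reduce to 0 modulo the current basis, so we have a Gröbner basis.

G = {ac + 6c² + 8c - 15, b - 1}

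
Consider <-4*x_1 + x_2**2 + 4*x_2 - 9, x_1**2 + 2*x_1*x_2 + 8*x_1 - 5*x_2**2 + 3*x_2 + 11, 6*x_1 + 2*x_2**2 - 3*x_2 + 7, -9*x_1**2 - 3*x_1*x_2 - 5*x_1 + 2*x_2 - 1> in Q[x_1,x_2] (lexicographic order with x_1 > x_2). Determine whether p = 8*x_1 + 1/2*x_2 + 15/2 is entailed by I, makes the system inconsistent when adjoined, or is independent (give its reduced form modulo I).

8*x_1 + 1/2*x_2 + 15/2 lies in I (it reduces to 0).

First compute the reduced Gröbner basis of I by Buchberger's algorithm.
f_1 = -4*x_1 + x_2**2 + 4*x_2 - 9, LT = x_1.
f_2 = x_1**2 + 2*x_1*x_2 + 8*x_1 - 5*x_2**2 + 3*x_2 + 11, LT = x_1**2.
f_3 = 6*x_1 + 2*x_2**2 - 3*x_2 + 7, LT = x_1.
f_4 = -9*x_1**2 - 3*x_1*x_2 - 5*x_1 + 2*x_2 - 1, LT = x_1**2.

S(f_1,f_2): lcm = x_1**2. S = -1/4*x_1*x_2**2 - 3*x_1*x_2 - 23/4*x_1 + 5*x_2**2 - 3*x_2 - 11.
  reduce S modulo (f_1, f_2, f_3, f_4):
  remainder -1/16*x_2**4 - x_2**3 + 9/8*x_2**2 - 2*x_2 + 31/16 ≠ 0; add h_5 = -1/16*x_2**4 - x_2**3 + 9/8*x_2**2 - 2*x_2 + 31/16 to the basis.

S(f_1,f_3): lcm = x_1. S = -7/12*x_2**2 - 1/2*x_2 + 13/12.
  reduce S modulo (f_1, f_2, f_3, f_4, h_5):
  remainder -7/12*x_2**2 - 1/2*x_2 + 13/12 ≠ 0; add h_6 = -7/12*x_2**2 - 1/2*x_2 + 13/12 to the basis.

S(f_1,f_4): lcm = x_1**2. S = -1/4*x_1*x_2**2 - 4/3*x_1*x_2 + 61/36*x_1 + 2/9*x_2 - 1/9.
  reduce S modulo (f_1, f_2, f_3, f_4, h_5, h_6):
  remainder 1361/147*x_2 - 1361/147 ≠ 0; add h_7 = 1361/147*x_2 - 1361/147 to the basis.

The other S-polynomials (S(f_2,f_3), S(f_2,f_4), S(f_3,f_4), S(f_1,h_5), S(f_2,h_5), S(f_3,h_5), S(f_4,h_5), S(f_1,h_6), S(f_2,h_6), S(f_3,h_6), S(f_4,h_6), S(h_5,h_6), S(f_1,h_7), S(f_2,h_7), S(f_3,h_7), S(f_4,h_7), S(h_5,h_7), S(h_6,h_7)) all reduce to 0 modulo the current basis, so we have a Gröbner basis.
Inter-reduce: drop elements whose leading term is divisible by another's, tail-reduce, and make monic.
Reduced Gröbner basis: {x_1 + 1, x_2 - 1}.
Label its elements g_1 = x_1 + 1, g_2 = x_2 - 1.

Reduce p = 8*x_1 + 1/2*x_2 + 15/2 modulo G:
  leading term x_1: subtract (8)·g_1 from 8*x_1 + 1/2*x_2 + 15/2 → 1/2*x_2 - 1/2
  leading term x_2: subtract (1/2)·g_2 from 1/2*x_2 - 1/2 → 0
  normal form = 0.
Since the normal form is 0, p ∈ I.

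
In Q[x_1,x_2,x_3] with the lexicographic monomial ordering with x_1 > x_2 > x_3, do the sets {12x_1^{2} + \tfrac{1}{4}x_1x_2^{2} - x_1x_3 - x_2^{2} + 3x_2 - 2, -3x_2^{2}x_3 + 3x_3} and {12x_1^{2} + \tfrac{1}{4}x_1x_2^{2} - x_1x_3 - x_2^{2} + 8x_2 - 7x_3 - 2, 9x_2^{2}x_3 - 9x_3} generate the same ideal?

No, the ideals differ.

For a fixed monomial order, each ideal has a unique reduced Gröbner basis; comparing bases decides equality.
Buchberger on the first generating set:
f_1 = 12x_1^{2} + \tfrac{1}{4}x_1x_2^{2} - x_1x_3 - x_2^{2} + 3x_2 - 2, LT = x_1^{2}.
f_2 = -3x_2^{2}x_3 + 3x_3, LT = x_2^{2}x_3.

The S-polynomials (S(f_1,f_2)) all reduce to 0 modulo the current basis, so we have a Gröbner basis.
Inter-reduce: drop elements whose leading term is divisible by another's, tail-reduce, and make monic.
Reduced Gröbner basis: {x_1^{2} + \tfrac{1}{48}x_1x_2^{2} - \tfrac{1}{12}x_1x_3 - \tfrac{1}{12}x_2^{2} + \tfrac{1}{4}x_2 - \tfrac{1}{6}, x_2^{2}x_3 - x_3}.

Buchberger on the second generating set:
h_1 = 12x_1^{2} + \tfrac{1}{4}x_1x_2^{2} - x_1x_3 - x_2^{2} + 8x_2 - 7x_3 - 2, LT = x_1^{2}.
h_2 = 9x_2^{2}x_3 - 9x_3, LT = x_2^{2}x_3.

The S-polynomials (S(h_1,h_2)) all reduce to 0 modulo the current basis, so we have a Gröbner basis.
Inter-reduce: drop elements whose leading term is divisible by another's, tail-reduce, and make monic.
Reduced Gröbner basis: {x_1^{2} + \tfrac{1}{48}x_1x_2^{2} - \tfrac{1}{12}x_1x_3 - \tfrac{1}{12}x_2^{2} + \tfrac{2}{3}x_2 - \tfrac{7}{12}x_3 - \tfrac{1}{6}, x_2^{2}x_3 - x_3}.

Since the reduced bases disagree, the two ideals are not the same.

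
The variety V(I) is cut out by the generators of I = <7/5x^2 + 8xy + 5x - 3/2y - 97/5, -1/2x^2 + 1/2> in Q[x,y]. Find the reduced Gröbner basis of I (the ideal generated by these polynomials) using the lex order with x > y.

G = {x - 19/42y - 2/21, y^2 + 8/19y - 92/19}

f_1 = 7/5x^2 + 8xy + 5x - 3/2y - 97/5, LT = x^2.
f_2 = -1/2x^2 + 1/2, LT = x^2.

S(f_1,f_2): lcm = x^2. S = 40/7xy + 25/7x - 15/14y - 90/7.
  leading term xy: no divisor's leading term divides it; move 40/7xy to the remainder.
  leading term x: no divisor's leading term divides it; move 25/7x to the remainder.
  leading term y: no divisor's leading term divides it; move -15/14y to the remainder.
  leading term 1: no divisor's leading term divides it; move -90/7 to the remainder.
  remainder 40/7xy + 25/7x - 15/14y - 90/7 ≠ 0; add g_3 = 40/7xy + 25/7x - 15/14y - 90/7 to the basis.

S(f_1,g_3): lcm = x^2y. S = -5/8x^2 + 40/7xy^2 + 421/112xy + 9/4x - 15/14y^2 - 97/7y.
  leading term x^2: subtract (-25/56)·f_1 from -5/8x^2 + 40/7xy^2 + 421/112xy + 9/4x - 15/14y^2 - 97/7y → 40/7xy^2 + 821/112xy + 251/56x - 15/14y^2 - 1627/112y - 485/56
  leading term xy^2: subtract (y)·g_3 from 40/7xy^2 + 821/112xy + 251/56x - 15/14y^2 - 1627/112y - 485/56 → 421/112xy + 251/56x - 187/112y - 485/56
  leading term xy: subtract (421/640)·g_3 from 421/112xy + 251/56x - 187/112y - 485/56 → 273/128x - 247/256y - 13/64
  leading term x: no divisor's leading term divides it; move 273/128x to the remainder.
  leading term y: no divisor's leading term divides it; move -247/256y to the remainder.
  leading term 1: no divisor's leading term divides it; move -13/64 to the remainder.
  remainder 273/128x - 247/256y - 13/64 ≠ 0; add g_4 = 273/128x - 247/256y - 13/64 to the basis.

S(g_3,g_4): lcm = xy. S = 5/8x + 19/42y^2 - 31/336y - 9/4.
  leading term x: subtract (80/273)·g_4 from 5/8x + 19/42y^2 - 31/336y - 9/4 → 19/42y^2 + 4/21y - 46/21
  leading term y^2: no divisor's leading term divides it; move 19/42y^2 to the remainder.
  leading term y: no divisor's leading term divides it; move 4/21y to the remainder.
  leading term 1: no divisor's leading term divides it; move -46/21 to the remainder.
  remainder 19/42y^2 + 4/21y - 46/21 ≠ 0; add g_5 = 19/42y^2 + 4/21y - 46/21 to the basis.

The other S-polynomials (S(f_2,g_3), S(f_1,g_4), S(f_2,g_4), S(f_1,g_5), S(f_2,g_5), S(g_3,g_5), S(g_4,g_5)) all reduce to 0 modulo the current basis, so we have a Gröbner basis.
Inter-reduce: drop elements whose leading term is divisible by another's, tail-reduce, and make monic.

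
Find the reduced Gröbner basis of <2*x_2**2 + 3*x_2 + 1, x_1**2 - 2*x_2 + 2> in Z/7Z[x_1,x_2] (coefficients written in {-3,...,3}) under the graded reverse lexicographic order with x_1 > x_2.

f_1 = 2*x_2**2 + 3*x_2 + 1, LT = x_2**2.
f_2 = x_1**2 - 2*x_2 + 2, LT = x_1**2.

The S-polynomials (S(f_1,f_2)) all reduce to 0 modulo the current basis, so we have a Gröbner basis.

G = {x_1**2 - 2*x_2 + 2, x_2**2 - 2*x_2 - 3}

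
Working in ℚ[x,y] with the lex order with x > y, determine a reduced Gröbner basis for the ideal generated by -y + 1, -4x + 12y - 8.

G = {x - 1, y - 1}

f_1 = -y + 1, LT = y.
f_2 = -4x + 12y - 8, LT = x.

The S-polynomials (S(f_1,f_2)) all reduce to 0 modulo the current basis, so we have a Gröbner basis.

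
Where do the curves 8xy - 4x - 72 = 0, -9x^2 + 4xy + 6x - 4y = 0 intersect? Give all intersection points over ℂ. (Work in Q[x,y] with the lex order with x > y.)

{(-2, -4), (sqrt(7)/9 + 13/9, 7 - sqrt(7)/2), (13/9 - sqrt(7)/9, sqrt(7)/2 + 7)}

Compute a lex Gröbner basis by Buchberger's algorithm.
f_1 = 8xy - 4x - 72, LT = xy.
f_2 = -9x^2 + 4xy + 6x - 4y, LT = x^2.

S(f_1,f_2): lcm = x^2y. S = -1/2x^2 + 4/9xy^2 + 2/3xy - 9x - 4/9y^2.
  leading term x^2: subtract (1/18)·f_2 from -1/2x^2 + 4/9xy^2 + 2/3xy - 9x - 4/9y^2 → 4/9xy^2 + 4/9xy - 28/3x - 4/9y^2 + 2/9y
  leading term xy^2: subtract (1/18y)·f_1 from 4/9xy^2 + 4/9xy - 28/3x - 4/9y^2 + 2/9y → 2/3xy - 28/3x - 4/9y^2 + 38/9y
  leading term xy: subtract (1/12)·f_1 from 2/3xy - 28/3x - 4/9y^2 + 38/9y → -9x - 4/9y^2 + 38/9y + 6
  leading term x: no divisor's leading term divides it; move -9x to the remainder.
  leading term y^2: no divisor's leading term divides it; move -4/9y^2 to the remainder.
  leading term y: no divisor's leading term divides it; move 38/9y to the remainder.
  leading term 1: no divisor's leading term divides it; move 6 to the remainder.
  remainder -9x - 4/9y^2 + 38/9y + 6 ≠ 0; add h_3 = -9x - 4/9y^2 + 38/9y + 6 to the basis.

S(f_1,h_3): lcm = xy. S = -1/2x - 4/81y^3 + 38/81y^2 + 2/3y - 9.
  leading term x: subtract (1/18)·h_3 from -1/2x - 4/81y^3 + 38/81y^2 + 2/3y - 9 → -4/81y^3 + 40/81y^2 + 35/81y - 28/3
  leading term y^3: no divisor's leading term divides it; move -4/81y^3 to the remainder.
  leading term y^2: no divisor's leading term divides it; move 40/81y^2 to the remainder.
  leading term y: no divisor's leading term divides it; move 35/81y to the remainder.
  leading term 1: no divisor's leading term divides it; move -28/3 to the remainder.
  remainder -4/81y^3 + 40/81y^2 + 35/81y - 28/3 ≠ 0; add h_4 = -4/81y^3 + 40/81y^2 + 35/81y - 28/3 to the basis.

S(f_2,h_3): lcm = x^2. S = -4/81xy^2 + 2/81xy + 4/9y.
  leading term xy^2: subtract (-1/162y)·f_1 from -4/81xy^2 + 2/81xy + 4/9y → 0
  remainder 0.

S(f_1,h_4): lcm = xy^3. S = 19/2xy^2 + 35/4xy - 189x - 9y^2.
  leading term xy^2: subtract (19/16y)·f_1 from 19/2xy^2 + 35/4xy - 189x - 9y^2 → 27/2xy - 189x - 9y^2 + 171/2y
  leading term xy: subtract (27/16)·f_1 from 27/2xy - 189x - 9y^2 + 171/2y → -729/4x - 9y^2 + 171/2y + 243/2
  leading term x: subtract (81/4)·h_3 from -729/4x - 9y^2 + 171/2y + 243/2 → 0
  remainder 0.

S(f_2,h_4): leading monomials are coprime, so the S-polynomial reduces to 0 (Buchberger's first criterion).
S(h_3,h_4): leading monomials are coprime, so the S-polynomial reduces to 0 (Buchberger's first criterion).
Every S-polynomial of the final basis reduces to 0, so we have a Gröbner basis.
Inter-reduce: drop elements whose leading term is divisible by another's, tail-reduce, and make monic.
Reduced Gröbner basis: {x + 4/81y^2 - 38/81y - 2/3, y^3 - 10y^2 - 35/4y + 189}.

Since the basis is lex-ordered, y^3 - 10y^2 - 35/4y + 189 is univariate in y. Its roots are {-4, 7 - sqrt(7)/2, sqrt(7)/2 + 7}. Back-substituting each root into the other basis elements fixes the other coordinates.
  y = -4: the earlier basis element becomes x + 2 = 0, giving x = -2 — point (-2, -4).
  y = 7 - sqrt(7)/2: the earlier basis element becomes x - 13/9 - sqrt(7)/9 = 0, giving x = sqrt(7)/9 + 13/9 — point (sqrt(7)/9 + 13/9, 7 - sqrt(7)/2).
  y = sqrt(7)/2 + 7: the earlier basis element becomes x - 13/9 + sqrt(7)/9 = 0, giving x = 13/9 - sqrt(7)/9 — point (13/9 - sqrt(7)/9, sqrt(7)/2 + 7).
Each listed point satisfies every original equation (direct substitution).
A lex Gröbner basis triangularizes the system, enabling back-substitution.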